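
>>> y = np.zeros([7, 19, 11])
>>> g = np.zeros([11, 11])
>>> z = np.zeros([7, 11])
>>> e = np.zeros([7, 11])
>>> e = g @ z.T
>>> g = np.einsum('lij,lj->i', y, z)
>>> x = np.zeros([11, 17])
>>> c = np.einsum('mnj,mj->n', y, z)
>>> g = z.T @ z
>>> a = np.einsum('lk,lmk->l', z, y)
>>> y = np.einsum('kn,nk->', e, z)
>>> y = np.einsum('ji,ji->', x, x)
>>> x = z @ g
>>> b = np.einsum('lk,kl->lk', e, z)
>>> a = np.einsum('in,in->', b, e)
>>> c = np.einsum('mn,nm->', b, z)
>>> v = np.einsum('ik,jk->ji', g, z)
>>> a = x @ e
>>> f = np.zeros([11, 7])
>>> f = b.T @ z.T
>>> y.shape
()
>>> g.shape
(11, 11)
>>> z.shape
(7, 11)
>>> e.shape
(11, 7)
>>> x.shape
(7, 11)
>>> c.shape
()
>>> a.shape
(7, 7)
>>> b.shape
(11, 7)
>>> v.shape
(7, 11)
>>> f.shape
(7, 7)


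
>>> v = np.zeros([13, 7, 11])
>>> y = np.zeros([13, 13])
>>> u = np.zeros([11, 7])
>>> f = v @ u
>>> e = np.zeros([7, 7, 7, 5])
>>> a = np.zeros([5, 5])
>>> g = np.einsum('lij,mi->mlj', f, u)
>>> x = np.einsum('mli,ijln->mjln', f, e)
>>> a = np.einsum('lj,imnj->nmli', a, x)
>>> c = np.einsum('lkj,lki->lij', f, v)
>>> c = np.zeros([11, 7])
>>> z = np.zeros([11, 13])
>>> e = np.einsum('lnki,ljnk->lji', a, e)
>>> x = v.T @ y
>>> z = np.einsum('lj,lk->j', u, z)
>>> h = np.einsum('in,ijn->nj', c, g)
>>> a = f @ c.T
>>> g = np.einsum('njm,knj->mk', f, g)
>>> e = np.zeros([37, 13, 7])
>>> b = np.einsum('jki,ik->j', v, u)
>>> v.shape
(13, 7, 11)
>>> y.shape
(13, 13)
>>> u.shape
(11, 7)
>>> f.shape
(13, 7, 7)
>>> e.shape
(37, 13, 7)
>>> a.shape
(13, 7, 11)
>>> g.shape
(7, 11)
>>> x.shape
(11, 7, 13)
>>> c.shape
(11, 7)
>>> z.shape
(7,)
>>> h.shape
(7, 13)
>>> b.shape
(13,)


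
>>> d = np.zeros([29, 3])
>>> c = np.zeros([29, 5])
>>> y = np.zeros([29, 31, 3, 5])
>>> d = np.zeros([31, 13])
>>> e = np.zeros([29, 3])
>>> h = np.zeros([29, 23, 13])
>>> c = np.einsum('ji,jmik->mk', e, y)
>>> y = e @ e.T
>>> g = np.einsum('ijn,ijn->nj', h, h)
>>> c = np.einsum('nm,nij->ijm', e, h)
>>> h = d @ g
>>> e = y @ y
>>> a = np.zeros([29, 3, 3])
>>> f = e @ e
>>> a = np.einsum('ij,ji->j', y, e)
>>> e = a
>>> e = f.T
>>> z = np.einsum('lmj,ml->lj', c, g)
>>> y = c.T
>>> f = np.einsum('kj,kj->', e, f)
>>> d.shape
(31, 13)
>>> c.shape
(23, 13, 3)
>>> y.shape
(3, 13, 23)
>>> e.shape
(29, 29)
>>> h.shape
(31, 23)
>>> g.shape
(13, 23)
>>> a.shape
(29,)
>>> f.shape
()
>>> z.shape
(23, 3)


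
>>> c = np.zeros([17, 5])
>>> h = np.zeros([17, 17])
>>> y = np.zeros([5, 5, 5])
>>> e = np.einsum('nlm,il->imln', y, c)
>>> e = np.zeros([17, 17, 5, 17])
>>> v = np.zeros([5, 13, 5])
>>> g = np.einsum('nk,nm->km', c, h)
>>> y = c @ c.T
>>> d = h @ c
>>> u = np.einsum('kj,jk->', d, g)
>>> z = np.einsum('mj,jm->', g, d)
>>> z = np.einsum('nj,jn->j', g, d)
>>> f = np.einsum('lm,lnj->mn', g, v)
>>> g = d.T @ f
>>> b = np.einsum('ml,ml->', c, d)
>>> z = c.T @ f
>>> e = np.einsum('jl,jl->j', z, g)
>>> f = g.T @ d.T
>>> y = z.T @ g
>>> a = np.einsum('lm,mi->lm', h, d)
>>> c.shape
(17, 5)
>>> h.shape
(17, 17)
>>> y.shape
(13, 13)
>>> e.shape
(5,)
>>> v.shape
(5, 13, 5)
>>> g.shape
(5, 13)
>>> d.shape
(17, 5)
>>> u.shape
()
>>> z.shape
(5, 13)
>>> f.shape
(13, 17)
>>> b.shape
()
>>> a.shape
(17, 17)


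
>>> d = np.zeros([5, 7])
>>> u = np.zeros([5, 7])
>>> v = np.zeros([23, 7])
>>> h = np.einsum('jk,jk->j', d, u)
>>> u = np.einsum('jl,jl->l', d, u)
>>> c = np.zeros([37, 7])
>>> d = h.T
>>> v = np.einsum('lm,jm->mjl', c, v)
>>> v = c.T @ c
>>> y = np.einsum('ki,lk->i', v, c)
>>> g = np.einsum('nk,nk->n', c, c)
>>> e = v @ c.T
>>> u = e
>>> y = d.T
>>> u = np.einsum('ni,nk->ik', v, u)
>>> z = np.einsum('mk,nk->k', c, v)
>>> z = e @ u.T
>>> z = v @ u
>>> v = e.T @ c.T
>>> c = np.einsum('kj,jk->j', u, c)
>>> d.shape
(5,)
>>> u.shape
(7, 37)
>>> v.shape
(37, 37)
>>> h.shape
(5,)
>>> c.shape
(37,)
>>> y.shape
(5,)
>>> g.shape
(37,)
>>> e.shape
(7, 37)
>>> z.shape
(7, 37)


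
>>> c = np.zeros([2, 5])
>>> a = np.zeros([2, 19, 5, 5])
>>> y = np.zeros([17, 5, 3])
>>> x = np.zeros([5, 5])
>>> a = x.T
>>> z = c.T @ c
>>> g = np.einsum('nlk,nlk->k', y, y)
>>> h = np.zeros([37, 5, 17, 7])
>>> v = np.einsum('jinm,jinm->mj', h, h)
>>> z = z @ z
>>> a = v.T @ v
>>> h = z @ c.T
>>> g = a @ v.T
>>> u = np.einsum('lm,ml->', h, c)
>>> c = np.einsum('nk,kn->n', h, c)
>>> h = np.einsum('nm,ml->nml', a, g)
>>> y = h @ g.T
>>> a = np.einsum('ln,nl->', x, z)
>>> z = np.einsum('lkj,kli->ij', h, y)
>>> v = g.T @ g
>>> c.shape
(5,)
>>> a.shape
()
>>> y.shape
(37, 37, 37)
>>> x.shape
(5, 5)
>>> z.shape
(37, 7)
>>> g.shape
(37, 7)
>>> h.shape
(37, 37, 7)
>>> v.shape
(7, 7)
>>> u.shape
()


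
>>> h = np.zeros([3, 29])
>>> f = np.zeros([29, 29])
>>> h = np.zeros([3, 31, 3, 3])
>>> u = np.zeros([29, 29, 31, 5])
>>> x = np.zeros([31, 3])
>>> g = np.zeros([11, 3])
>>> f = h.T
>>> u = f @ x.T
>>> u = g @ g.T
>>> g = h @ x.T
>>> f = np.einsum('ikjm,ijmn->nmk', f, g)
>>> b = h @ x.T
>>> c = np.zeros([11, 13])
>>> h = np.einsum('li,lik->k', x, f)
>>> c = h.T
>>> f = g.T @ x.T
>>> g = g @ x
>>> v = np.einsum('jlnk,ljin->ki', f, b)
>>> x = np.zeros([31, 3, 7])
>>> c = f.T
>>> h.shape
(3,)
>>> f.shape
(31, 3, 31, 31)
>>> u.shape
(11, 11)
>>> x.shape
(31, 3, 7)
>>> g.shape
(3, 31, 3, 3)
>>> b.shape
(3, 31, 3, 31)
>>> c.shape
(31, 31, 3, 31)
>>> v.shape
(31, 3)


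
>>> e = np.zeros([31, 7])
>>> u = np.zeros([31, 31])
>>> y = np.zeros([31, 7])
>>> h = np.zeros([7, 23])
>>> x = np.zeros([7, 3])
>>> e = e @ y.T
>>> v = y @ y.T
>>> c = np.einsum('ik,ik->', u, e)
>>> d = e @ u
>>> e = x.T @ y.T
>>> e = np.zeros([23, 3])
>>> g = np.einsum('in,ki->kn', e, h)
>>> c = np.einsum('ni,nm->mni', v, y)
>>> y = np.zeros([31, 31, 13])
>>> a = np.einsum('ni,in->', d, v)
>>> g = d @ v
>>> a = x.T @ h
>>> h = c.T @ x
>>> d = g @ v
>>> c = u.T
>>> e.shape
(23, 3)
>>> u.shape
(31, 31)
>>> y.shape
(31, 31, 13)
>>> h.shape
(31, 31, 3)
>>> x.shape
(7, 3)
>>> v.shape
(31, 31)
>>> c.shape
(31, 31)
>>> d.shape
(31, 31)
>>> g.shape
(31, 31)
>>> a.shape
(3, 23)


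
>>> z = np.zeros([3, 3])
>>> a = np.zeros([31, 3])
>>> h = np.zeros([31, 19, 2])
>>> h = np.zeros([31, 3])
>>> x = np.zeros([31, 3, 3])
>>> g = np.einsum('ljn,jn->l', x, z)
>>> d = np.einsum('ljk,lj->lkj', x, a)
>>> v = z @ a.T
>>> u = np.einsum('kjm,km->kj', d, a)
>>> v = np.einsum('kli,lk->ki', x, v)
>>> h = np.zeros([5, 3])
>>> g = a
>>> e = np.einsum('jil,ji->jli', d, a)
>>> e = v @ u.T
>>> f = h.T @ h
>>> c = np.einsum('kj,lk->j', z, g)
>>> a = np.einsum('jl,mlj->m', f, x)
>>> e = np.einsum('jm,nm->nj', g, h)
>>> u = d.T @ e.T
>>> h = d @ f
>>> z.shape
(3, 3)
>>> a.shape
(31,)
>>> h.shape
(31, 3, 3)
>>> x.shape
(31, 3, 3)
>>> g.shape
(31, 3)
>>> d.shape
(31, 3, 3)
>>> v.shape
(31, 3)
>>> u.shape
(3, 3, 5)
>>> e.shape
(5, 31)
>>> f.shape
(3, 3)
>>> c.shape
(3,)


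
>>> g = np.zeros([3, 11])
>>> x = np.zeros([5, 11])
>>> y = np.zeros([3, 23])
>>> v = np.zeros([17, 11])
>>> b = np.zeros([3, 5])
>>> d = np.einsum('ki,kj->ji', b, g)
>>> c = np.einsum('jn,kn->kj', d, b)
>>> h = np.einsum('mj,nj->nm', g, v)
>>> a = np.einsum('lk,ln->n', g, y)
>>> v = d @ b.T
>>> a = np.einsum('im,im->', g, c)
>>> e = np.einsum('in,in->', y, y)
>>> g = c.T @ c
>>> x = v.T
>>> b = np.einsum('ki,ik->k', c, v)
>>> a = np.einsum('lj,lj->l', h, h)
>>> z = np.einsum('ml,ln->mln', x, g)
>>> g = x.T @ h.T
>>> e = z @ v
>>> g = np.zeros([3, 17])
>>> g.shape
(3, 17)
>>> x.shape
(3, 11)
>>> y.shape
(3, 23)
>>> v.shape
(11, 3)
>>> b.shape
(3,)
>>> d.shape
(11, 5)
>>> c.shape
(3, 11)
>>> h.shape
(17, 3)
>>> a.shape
(17,)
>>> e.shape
(3, 11, 3)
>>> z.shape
(3, 11, 11)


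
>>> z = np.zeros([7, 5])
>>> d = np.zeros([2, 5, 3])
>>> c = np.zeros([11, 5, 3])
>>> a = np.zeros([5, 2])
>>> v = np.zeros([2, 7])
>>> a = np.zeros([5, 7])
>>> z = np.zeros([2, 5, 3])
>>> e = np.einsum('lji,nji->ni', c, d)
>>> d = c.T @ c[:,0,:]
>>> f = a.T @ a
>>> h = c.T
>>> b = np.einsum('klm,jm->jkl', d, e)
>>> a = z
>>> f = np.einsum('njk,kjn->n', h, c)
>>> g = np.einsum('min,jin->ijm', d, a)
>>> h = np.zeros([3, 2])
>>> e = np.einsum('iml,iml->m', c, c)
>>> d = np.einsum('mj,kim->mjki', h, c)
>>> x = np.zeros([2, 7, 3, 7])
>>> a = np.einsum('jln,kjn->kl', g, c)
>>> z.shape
(2, 5, 3)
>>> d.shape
(3, 2, 11, 5)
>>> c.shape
(11, 5, 3)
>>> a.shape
(11, 2)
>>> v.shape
(2, 7)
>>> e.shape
(5,)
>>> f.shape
(3,)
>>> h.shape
(3, 2)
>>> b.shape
(2, 3, 5)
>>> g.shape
(5, 2, 3)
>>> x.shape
(2, 7, 3, 7)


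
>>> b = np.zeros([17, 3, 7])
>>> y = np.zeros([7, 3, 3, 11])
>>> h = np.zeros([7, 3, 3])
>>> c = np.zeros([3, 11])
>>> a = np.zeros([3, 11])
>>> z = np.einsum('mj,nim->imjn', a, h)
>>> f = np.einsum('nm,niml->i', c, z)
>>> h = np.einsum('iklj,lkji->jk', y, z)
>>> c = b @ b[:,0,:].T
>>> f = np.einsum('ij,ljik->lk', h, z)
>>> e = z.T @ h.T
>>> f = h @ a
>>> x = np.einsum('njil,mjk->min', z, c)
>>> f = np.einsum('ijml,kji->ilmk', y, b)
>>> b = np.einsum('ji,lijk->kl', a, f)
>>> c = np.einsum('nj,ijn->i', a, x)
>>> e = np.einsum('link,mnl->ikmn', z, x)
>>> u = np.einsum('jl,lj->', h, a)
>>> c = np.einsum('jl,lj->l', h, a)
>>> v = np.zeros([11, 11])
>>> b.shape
(17, 7)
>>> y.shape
(7, 3, 3, 11)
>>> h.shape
(11, 3)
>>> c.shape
(3,)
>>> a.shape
(3, 11)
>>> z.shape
(3, 3, 11, 7)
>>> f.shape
(7, 11, 3, 17)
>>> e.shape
(3, 7, 17, 11)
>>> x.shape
(17, 11, 3)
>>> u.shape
()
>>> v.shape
(11, 11)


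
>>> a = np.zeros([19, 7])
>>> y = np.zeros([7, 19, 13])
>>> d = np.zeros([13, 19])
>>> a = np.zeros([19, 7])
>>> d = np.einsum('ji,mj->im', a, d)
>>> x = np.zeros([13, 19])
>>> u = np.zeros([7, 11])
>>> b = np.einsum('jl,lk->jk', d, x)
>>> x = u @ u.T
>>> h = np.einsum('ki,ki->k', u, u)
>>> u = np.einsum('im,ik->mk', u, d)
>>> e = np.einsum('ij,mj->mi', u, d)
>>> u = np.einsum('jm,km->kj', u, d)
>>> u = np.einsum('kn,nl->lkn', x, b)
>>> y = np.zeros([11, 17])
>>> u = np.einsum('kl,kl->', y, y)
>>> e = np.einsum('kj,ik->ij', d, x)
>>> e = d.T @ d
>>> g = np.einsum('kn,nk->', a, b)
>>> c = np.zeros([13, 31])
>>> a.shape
(19, 7)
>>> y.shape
(11, 17)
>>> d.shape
(7, 13)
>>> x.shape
(7, 7)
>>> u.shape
()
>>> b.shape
(7, 19)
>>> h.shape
(7,)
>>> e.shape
(13, 13)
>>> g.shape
()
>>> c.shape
(13, 31)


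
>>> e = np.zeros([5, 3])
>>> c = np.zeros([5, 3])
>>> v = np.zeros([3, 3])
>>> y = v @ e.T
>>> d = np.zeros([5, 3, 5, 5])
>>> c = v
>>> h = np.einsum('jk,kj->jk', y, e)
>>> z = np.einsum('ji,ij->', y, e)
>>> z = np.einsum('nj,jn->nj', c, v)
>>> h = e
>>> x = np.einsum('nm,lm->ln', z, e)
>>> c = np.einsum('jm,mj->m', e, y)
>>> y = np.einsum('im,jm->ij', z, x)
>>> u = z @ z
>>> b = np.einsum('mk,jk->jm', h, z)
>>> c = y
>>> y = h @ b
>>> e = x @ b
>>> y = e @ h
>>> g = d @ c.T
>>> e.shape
(5, 5)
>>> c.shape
(3, 5)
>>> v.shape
(3, 3)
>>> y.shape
(5, 3)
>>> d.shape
(5, 3, 5, 5)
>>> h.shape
(5, 3)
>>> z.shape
(3, 3)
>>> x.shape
(5, 3)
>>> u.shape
(3, 3)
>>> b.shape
(3, 5)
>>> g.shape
(5, 3, 5, 3)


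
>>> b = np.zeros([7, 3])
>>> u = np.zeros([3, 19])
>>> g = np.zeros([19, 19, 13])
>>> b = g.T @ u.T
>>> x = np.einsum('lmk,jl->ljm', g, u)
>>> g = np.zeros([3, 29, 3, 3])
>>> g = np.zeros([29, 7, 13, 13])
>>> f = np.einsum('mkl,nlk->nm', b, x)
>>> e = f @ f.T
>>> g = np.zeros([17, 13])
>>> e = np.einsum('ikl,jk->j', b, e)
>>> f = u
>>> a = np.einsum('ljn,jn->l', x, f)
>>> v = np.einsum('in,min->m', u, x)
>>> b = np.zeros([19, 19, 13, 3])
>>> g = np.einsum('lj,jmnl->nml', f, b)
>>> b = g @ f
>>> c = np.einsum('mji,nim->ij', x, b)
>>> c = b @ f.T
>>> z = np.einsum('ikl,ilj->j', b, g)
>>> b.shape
(13, 19, 19)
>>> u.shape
(3, 19)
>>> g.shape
(13, 19, 3)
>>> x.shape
(19, 3, 19)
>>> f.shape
(3, 19)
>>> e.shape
(19,)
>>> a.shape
(19,)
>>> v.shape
(19,)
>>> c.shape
(13, 19, 3)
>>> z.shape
(3,)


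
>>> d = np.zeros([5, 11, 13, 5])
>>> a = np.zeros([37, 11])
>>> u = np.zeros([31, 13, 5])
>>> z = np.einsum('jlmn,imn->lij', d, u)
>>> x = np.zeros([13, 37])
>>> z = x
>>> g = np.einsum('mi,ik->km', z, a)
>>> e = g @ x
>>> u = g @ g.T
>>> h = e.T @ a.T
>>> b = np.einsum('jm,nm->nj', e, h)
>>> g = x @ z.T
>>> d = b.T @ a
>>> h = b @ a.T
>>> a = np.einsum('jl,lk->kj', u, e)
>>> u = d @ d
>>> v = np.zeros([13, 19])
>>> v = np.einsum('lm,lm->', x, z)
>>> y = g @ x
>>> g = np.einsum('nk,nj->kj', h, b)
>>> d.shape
(11, 11)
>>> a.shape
(37, 11)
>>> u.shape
(11, 11)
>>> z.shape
(13, 37)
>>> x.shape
(13, 37)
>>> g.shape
(37, 11)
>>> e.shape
(11, 37)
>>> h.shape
(37, 37)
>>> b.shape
(37, 11)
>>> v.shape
()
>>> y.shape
(13, 37)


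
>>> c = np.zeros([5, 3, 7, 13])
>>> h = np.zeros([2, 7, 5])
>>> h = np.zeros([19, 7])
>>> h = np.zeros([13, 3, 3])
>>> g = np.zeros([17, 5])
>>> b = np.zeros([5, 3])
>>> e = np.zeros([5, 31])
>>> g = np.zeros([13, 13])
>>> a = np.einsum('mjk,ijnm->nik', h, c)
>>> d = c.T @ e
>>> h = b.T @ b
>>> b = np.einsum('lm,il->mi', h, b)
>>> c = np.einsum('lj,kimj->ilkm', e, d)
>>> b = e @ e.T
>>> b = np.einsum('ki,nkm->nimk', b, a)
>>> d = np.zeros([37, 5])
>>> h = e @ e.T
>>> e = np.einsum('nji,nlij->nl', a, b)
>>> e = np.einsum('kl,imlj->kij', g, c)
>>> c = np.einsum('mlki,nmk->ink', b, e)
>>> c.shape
(5, 13, 3)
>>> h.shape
(5, 5)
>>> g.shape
(13, 13)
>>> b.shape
(7, 5, 3, 5)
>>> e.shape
(13, 7, 3)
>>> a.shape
(7, 5, 3)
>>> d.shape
(37, 5)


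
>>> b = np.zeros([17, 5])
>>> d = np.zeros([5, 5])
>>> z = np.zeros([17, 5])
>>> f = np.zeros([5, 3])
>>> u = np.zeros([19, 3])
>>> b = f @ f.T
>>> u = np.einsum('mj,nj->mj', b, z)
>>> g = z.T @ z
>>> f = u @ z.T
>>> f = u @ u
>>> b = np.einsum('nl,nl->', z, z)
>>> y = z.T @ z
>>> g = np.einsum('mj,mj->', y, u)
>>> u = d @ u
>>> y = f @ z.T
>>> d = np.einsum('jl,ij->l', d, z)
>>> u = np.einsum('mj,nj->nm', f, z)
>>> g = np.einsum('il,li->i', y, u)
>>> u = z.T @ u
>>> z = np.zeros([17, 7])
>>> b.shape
()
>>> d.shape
(5,)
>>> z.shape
(17, 7)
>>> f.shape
(5, 5)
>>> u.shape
(5, 5)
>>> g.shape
(5,)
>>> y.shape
(5, 17)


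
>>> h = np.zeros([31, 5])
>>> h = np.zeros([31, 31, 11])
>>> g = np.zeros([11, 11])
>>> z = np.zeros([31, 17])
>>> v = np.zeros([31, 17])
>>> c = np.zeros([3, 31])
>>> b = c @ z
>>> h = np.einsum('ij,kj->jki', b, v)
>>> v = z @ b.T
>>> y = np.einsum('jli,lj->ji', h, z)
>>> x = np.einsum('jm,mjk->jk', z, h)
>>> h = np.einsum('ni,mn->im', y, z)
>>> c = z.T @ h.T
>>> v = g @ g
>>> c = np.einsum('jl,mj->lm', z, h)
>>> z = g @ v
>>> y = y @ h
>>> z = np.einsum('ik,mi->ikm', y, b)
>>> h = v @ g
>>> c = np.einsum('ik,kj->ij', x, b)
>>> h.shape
(11, 11)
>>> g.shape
(11, 11)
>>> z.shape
(17, 31, 3)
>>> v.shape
(11, 11)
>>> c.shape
(31, 17)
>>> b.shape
(3, 17)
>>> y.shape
(17, 31)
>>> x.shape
(31, 3)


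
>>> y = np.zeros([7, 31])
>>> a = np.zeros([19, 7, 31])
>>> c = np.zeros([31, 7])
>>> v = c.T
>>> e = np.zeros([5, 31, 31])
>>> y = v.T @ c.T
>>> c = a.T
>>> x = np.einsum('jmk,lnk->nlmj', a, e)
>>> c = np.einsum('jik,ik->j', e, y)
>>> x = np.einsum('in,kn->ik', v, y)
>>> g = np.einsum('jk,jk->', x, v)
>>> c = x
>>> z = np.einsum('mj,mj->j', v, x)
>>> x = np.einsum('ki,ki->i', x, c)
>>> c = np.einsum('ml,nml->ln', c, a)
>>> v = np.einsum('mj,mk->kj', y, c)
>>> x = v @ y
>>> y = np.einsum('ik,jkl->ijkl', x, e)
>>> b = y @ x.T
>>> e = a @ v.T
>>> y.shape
(19, 5, 31, 31)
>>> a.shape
(19, 7, 31)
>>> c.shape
(31, 19)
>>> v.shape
(19, 31)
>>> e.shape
(19, 7, 19)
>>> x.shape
(19, 31)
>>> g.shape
()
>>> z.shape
(31,)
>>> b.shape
(19, 5, 31, 19)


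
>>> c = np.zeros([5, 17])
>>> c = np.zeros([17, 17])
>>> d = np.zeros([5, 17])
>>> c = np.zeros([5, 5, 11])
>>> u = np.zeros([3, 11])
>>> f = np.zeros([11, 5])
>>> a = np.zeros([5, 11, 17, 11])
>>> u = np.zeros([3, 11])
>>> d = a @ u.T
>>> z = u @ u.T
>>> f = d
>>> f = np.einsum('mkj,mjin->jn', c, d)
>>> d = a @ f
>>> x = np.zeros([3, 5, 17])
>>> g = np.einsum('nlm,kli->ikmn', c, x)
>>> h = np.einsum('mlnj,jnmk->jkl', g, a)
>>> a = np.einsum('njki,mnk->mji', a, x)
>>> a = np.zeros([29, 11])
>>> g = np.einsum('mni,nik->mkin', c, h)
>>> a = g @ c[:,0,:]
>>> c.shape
(5, 5, 11)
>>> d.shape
(5, 11, 17, 3)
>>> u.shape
(3, 11)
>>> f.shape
(11, 3)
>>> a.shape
(5, 3, 11, 11)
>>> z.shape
(3, 3)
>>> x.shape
(3, 5, 17)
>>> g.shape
(5, 3, 11, 5)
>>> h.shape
(5, 11, 3)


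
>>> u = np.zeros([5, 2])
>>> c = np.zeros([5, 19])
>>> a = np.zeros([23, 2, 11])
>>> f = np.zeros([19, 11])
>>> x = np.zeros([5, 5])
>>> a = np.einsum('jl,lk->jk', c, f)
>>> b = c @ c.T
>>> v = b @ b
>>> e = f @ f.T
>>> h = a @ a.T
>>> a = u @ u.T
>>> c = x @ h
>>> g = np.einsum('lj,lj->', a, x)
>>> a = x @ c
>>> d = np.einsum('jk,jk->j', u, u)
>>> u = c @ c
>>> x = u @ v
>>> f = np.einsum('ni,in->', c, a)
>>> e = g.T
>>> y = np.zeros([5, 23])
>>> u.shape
(5, 5)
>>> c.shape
(5, 5)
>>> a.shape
(5, 5)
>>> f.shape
()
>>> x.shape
(5, 5)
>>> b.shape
(5, 5)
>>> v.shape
(5, 5)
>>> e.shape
()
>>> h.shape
(5, 5)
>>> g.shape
()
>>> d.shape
(5,)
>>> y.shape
(5, 23)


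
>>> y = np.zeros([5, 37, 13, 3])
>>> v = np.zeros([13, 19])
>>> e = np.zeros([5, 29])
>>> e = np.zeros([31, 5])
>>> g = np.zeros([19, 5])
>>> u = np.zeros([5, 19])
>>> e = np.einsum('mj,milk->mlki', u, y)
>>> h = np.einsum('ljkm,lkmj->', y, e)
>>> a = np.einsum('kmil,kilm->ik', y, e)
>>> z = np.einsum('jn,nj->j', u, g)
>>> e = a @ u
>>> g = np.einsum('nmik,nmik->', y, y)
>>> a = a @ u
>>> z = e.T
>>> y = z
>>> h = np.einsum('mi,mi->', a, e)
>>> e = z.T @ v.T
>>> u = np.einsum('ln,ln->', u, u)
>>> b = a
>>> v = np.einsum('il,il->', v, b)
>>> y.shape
(19, 13)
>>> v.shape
()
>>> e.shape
(13, 13)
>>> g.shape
()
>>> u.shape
()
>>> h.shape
()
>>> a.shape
(13, 19)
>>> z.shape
(19, 13)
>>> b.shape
(13, 19)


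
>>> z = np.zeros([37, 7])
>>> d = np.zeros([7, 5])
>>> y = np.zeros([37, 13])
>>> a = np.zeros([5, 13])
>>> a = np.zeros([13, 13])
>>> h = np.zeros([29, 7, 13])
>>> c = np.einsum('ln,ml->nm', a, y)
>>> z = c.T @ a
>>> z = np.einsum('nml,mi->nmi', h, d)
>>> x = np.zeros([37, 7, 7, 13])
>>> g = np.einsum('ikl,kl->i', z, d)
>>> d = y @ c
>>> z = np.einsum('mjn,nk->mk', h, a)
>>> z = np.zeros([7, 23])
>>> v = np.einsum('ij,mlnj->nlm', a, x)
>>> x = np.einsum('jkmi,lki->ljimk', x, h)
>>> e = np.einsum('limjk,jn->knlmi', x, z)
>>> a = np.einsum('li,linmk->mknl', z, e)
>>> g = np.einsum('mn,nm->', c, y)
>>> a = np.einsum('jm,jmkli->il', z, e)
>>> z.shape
(7, 23)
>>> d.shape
(37, 37)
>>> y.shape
(37, 13)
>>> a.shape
(37, 13)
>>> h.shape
(29, 7, 13)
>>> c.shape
(13, 37)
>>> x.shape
(29, 37, 13, 7, 7)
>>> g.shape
()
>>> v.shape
(7, 7, 37)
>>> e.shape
(7, 23, 29, 13, 37)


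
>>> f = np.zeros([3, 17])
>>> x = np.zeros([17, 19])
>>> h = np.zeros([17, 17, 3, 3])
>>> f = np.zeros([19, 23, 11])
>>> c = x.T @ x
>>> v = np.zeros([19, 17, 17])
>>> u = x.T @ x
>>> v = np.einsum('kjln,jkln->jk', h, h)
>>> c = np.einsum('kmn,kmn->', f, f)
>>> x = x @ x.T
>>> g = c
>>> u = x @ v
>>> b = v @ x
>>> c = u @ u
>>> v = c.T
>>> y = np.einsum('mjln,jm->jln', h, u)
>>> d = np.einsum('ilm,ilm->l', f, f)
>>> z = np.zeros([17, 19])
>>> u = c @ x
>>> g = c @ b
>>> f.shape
(19, 23, 11)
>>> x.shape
(17, 17)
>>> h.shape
(17, 17, 3, 3)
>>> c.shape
(17, 17)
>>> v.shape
(17, 17)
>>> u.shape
(17, 17)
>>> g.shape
(17, 17)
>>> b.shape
(17, 17)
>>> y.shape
(17, 3, 3)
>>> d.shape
(23,)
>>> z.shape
(17, 19)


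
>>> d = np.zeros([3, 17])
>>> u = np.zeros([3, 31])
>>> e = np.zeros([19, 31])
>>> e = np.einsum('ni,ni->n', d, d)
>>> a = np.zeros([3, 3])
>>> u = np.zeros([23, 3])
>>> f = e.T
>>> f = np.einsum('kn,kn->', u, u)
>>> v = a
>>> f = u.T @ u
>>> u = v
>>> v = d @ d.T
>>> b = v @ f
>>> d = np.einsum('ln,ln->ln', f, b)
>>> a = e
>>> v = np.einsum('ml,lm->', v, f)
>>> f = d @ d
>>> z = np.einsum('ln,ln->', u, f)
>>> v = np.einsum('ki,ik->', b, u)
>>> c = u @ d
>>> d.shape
(3, 3)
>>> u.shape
(3, 3)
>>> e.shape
(3,)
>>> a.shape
(3,)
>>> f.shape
(3, 3)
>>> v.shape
()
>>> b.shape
(3, 3)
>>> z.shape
()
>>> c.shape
(3, 3)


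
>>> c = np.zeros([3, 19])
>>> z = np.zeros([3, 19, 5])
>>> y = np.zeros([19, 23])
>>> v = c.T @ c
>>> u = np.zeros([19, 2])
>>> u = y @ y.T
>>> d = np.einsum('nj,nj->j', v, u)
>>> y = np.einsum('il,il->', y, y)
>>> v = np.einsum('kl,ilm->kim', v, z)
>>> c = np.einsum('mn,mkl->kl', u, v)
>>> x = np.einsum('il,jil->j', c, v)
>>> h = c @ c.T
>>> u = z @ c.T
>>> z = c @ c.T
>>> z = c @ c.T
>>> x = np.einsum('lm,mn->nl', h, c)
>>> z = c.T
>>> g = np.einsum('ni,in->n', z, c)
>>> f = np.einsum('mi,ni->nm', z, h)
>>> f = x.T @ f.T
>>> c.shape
(3, 5)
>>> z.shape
(5, 3)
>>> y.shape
()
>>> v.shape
(19, 3, 5)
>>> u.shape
(3, 19, 3)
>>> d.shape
(19,)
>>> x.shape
(5, 3)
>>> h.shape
(3, 3)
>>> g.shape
(5,)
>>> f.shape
(3, 3)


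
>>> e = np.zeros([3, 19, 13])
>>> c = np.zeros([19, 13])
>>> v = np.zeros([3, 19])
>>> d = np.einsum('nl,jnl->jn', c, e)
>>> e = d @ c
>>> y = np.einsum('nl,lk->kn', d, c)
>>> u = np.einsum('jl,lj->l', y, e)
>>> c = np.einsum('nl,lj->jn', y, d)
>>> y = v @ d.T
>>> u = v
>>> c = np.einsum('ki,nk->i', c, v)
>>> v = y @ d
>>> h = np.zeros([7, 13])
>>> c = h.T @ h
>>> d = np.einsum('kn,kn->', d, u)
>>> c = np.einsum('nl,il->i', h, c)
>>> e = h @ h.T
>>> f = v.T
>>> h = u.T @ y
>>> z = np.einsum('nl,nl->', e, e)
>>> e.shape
(7, 7)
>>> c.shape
(13,)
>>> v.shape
(3, 19)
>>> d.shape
()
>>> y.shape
(3, 3)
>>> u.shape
(3, 19)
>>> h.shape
(19, 3)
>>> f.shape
(19, 3)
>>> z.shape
()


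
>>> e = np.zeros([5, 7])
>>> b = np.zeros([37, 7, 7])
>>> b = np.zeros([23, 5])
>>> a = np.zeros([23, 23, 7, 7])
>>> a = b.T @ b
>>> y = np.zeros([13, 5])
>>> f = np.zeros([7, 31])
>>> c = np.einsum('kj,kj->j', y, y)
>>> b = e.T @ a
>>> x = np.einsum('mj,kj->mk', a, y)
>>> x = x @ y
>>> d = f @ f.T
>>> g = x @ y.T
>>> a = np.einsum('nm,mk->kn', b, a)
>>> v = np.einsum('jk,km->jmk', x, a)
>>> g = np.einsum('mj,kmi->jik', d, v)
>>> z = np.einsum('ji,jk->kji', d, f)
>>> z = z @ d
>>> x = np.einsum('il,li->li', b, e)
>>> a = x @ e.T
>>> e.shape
(5, 7)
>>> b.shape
(7, 5)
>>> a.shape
(5, 5)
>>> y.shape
(13, 5)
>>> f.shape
(7, 31)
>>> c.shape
(5,)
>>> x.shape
(5, 7)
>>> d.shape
(7, 7)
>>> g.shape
(7, 5, 5)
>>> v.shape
(5, 7, 5)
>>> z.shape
(31, 7, 7)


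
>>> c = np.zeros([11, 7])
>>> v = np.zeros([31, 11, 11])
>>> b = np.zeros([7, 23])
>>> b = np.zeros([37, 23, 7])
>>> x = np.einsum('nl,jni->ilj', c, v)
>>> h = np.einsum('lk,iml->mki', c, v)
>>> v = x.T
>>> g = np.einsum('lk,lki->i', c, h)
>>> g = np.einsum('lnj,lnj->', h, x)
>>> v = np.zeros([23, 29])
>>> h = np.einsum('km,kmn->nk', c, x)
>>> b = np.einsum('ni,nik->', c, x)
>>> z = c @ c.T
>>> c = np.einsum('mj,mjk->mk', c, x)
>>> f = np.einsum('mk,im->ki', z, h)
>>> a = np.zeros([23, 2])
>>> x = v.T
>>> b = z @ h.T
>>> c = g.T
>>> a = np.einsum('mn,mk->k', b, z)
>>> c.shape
()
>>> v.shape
(23, 29)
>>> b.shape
(11, 31)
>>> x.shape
(29, 23)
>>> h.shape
(31, 11)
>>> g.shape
()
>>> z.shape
(11, 11)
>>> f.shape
(11, 31)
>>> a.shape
(11,)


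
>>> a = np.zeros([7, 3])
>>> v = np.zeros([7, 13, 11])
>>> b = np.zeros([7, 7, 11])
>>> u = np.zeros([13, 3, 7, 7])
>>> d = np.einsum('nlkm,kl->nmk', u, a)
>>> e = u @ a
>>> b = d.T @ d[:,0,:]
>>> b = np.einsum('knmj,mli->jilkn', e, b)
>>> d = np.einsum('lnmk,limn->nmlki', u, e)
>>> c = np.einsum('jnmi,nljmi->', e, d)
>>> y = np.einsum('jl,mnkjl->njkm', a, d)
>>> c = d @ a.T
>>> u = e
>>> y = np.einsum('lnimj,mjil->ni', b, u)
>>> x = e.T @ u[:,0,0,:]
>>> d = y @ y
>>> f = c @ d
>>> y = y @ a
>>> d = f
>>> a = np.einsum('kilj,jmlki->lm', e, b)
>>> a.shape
(7, 7)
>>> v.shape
(7, 13, 11)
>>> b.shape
(3, 7, 7, 13, 3)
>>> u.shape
(13, 3, 7, 3)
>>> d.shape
(3, 7, 13, 7, 7)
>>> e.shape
(13, 3, 7, 3)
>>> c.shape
(3, 7, 13, 7, 7)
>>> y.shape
(7, 3)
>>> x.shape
(3, 7, 3, 3)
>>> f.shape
(3, 7, 13, 7, 7)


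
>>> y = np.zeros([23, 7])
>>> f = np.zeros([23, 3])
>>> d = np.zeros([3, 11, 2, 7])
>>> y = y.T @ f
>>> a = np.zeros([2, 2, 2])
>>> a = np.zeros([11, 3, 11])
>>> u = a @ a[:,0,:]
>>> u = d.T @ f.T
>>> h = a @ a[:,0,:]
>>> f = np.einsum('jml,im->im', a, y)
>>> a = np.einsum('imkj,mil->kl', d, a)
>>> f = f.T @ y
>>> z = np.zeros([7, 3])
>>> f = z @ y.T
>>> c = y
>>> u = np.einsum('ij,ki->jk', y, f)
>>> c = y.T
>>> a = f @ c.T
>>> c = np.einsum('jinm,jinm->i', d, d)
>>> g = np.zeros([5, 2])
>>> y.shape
(7, 3)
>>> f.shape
(7, 7)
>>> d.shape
(3, 11, 2, 7)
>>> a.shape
(7, 3)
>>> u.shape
(3, 7)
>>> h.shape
(11, 3, 11)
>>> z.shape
(7, 3)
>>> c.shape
(11,)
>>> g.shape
(5, 2)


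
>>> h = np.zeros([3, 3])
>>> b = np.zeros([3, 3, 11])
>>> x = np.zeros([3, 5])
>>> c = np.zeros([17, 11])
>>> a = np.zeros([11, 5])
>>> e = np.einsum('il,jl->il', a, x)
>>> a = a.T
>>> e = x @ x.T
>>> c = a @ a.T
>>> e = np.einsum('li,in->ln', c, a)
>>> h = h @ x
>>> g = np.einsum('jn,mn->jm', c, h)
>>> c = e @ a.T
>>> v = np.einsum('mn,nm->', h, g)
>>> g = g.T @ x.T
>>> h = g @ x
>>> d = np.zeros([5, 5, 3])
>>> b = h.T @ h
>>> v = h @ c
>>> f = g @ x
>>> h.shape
(3, 5)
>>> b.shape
(5, 5)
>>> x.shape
(3, 5)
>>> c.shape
(5, 5)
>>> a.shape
(5, 11)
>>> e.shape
(5, 11)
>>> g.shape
(3, 3)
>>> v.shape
(3, 5)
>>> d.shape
(5, 5, 3)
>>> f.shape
(3, 5)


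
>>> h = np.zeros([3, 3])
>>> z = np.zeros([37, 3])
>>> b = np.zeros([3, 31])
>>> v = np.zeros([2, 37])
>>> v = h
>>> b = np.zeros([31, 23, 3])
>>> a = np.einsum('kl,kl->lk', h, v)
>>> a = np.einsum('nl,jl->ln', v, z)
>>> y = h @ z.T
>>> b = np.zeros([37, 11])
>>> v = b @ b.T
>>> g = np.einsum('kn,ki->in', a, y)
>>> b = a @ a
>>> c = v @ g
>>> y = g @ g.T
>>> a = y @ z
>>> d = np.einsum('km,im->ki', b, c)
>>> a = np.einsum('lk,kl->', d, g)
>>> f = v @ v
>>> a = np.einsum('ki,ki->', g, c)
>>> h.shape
(3, 3)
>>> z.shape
(37, 3)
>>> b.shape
(3, 3)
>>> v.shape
(37, 37)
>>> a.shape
()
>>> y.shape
(37, 37)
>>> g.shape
(37, 3)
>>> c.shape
(37, 3)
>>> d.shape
(3, 37)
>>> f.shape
(37, 37)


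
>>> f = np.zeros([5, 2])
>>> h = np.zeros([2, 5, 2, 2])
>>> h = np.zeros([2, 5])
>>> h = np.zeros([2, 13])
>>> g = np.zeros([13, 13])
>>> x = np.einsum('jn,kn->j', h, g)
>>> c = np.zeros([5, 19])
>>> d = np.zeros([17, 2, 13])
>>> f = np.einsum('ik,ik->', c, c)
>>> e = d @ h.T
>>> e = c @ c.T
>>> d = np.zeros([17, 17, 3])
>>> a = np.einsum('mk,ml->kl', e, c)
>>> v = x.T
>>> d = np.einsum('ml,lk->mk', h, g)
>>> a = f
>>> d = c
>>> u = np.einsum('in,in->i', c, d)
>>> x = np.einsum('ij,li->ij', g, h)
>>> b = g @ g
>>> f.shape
()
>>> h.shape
(2, 13)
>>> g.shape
(13, 13)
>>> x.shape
(13, 13)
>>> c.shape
(5, 19)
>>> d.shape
(5, 19)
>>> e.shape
(5, 5)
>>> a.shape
()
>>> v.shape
(2,)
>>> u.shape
(5,)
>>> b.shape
(13, 13)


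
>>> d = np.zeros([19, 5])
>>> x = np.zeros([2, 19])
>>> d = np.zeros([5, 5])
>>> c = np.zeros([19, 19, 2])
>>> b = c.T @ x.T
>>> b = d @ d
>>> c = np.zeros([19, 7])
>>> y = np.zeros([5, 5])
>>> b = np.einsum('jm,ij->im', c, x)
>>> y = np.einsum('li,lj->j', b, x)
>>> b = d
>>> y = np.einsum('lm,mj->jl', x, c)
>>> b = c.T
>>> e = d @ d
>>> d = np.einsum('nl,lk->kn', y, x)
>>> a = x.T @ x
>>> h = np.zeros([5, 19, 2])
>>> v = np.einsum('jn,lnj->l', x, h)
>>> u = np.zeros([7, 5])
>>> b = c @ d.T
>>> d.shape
(19, 7)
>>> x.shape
(2, 19)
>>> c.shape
(19, 7)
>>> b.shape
(19, 19)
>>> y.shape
(7, 2)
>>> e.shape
(5, 5)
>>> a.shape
(19, 19)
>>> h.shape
(5, 19, 2)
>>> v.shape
(5,)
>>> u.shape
(7, 5)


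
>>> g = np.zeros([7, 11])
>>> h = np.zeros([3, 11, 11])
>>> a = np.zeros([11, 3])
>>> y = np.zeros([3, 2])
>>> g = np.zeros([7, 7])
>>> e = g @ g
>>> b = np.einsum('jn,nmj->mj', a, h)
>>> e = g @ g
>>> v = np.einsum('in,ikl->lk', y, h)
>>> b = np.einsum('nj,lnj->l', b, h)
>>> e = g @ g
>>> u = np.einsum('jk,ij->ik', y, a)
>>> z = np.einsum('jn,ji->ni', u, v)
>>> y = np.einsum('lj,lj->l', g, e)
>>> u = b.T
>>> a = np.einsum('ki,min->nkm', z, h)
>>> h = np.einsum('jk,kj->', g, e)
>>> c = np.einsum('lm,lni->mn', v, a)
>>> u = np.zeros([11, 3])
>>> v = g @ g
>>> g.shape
(7, 7)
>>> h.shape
()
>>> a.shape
(11, 2, 3)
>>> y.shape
(7,)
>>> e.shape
(7, 7)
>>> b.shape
(3,)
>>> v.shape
(7, 7)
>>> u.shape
(11, 3)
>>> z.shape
(2, 11)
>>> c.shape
(11, 2)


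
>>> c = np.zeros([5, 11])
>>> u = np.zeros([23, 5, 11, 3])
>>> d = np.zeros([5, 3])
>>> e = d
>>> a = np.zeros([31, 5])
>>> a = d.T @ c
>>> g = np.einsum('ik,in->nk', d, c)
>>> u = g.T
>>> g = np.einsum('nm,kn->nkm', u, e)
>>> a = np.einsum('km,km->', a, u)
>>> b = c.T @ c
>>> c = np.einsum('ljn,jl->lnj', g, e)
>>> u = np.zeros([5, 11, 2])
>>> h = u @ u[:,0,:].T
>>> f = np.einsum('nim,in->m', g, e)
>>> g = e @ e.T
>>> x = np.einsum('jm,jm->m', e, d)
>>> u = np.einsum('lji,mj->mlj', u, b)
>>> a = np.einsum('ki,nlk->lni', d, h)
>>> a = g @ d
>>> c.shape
(3, 11, 5)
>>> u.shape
(11, 5, 11)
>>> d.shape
(5, 3)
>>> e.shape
(5, 3)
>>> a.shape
(5, 3)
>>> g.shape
(5, 5)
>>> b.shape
(11, 11)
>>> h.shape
(5, 11, 5)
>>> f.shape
(11,)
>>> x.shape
(3,)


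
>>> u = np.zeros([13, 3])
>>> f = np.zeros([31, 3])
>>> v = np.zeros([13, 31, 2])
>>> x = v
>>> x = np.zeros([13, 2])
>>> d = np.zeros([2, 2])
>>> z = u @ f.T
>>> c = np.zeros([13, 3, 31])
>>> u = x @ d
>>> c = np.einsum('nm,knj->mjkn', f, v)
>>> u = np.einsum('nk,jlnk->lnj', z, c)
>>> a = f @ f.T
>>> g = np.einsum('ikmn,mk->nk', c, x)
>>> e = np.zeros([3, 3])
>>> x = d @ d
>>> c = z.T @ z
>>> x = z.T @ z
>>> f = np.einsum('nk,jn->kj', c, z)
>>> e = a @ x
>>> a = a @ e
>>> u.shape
(2, 13, 3)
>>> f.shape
(31, 13)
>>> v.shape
(13, 31, 2)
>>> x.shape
(31, 31)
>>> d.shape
(2, 2)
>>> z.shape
(13, 31)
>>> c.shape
(31, 31)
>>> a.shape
(31, 31)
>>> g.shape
(31, 2)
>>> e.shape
(31, 31)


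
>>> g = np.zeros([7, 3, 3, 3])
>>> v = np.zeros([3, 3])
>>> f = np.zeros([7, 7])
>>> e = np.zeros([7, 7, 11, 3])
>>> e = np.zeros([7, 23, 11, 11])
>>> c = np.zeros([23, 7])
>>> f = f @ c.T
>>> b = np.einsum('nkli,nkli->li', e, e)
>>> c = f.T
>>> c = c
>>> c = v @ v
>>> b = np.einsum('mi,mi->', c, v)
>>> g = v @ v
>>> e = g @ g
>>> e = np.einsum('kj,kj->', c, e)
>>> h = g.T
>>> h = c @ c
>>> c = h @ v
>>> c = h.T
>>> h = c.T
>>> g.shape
(3, 3)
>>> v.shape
(3, 3)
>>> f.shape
(7, 23)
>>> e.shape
()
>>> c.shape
(3, 3)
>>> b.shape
()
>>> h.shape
(3, 3)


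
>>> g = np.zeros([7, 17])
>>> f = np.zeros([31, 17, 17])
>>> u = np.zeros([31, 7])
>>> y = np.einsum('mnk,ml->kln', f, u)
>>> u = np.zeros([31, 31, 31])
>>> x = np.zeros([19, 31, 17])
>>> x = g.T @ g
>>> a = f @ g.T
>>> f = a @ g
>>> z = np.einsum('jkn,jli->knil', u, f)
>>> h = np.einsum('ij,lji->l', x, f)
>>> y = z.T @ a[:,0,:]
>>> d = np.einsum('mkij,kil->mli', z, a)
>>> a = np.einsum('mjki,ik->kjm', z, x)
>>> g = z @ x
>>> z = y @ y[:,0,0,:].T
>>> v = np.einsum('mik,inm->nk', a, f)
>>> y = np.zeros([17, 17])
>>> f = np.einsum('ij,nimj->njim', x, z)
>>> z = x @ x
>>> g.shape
(31, 31, 17, 17)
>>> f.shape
(17, 17, 17, 31)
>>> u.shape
(31, 31, 31)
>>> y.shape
(17, 17)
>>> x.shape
(17, 17)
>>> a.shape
(17, 31, 31)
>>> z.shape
(17, 17)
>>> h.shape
(31,)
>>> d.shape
(31, 7, 17)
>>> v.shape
(17, 31)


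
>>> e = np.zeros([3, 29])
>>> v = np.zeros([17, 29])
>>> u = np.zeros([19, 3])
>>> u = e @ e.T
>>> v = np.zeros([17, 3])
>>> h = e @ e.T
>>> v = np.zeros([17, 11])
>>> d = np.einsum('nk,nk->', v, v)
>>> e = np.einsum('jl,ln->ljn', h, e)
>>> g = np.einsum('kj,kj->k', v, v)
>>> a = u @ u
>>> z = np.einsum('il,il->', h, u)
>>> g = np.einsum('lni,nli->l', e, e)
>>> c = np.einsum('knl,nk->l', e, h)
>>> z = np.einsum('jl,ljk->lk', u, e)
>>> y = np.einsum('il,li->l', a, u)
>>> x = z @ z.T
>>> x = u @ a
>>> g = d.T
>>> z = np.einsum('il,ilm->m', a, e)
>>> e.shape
(3, 3, 29)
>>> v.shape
(17, 11)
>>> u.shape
(3, 3)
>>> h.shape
(3, 3)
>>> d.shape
()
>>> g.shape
()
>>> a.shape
(3, 3)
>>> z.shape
(29,)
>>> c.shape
(29,)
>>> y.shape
(3,)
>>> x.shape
(3, 3)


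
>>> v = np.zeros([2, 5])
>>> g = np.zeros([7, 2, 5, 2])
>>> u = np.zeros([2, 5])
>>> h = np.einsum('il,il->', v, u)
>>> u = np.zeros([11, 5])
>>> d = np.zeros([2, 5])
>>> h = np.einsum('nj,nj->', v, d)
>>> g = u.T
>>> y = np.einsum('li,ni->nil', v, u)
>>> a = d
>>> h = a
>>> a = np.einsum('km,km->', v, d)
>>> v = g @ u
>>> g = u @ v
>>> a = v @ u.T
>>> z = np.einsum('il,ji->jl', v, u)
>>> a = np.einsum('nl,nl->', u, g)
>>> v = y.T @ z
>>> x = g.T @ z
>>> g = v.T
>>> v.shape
(2, 5, 5)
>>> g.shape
(5, 5, 2)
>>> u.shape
(11, 5)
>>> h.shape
(2, 5)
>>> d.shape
(2, 5)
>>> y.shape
(11, 5, 2)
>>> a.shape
()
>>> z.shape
(11, 5)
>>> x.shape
(5, 5)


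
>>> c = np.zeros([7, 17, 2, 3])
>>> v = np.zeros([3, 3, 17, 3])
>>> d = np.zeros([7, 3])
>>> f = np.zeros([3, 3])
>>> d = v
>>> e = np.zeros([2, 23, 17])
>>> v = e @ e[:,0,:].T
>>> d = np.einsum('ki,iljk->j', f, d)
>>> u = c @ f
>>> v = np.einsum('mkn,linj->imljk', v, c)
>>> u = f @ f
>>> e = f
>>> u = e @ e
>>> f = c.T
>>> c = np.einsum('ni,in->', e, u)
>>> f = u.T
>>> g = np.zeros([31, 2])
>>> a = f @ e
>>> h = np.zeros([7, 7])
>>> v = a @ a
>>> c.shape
()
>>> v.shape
(3, 3)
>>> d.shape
(17,)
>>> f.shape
(3, 3)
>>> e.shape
(3, 3)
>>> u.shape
(3, 3)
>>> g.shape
(31, 2)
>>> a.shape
(3, 3)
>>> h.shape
(7, 7)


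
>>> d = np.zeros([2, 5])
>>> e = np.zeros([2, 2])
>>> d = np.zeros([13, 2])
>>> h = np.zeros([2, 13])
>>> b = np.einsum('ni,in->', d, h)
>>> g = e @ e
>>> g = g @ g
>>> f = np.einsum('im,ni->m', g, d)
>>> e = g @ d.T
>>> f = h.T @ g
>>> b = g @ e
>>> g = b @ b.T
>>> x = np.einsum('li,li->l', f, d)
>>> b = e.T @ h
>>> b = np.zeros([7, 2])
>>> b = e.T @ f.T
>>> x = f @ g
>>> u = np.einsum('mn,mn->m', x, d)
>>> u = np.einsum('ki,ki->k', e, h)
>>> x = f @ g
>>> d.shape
(13, 2)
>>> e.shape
(2, 13)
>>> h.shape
(2, 13)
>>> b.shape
(13, 13)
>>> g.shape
(2, 2)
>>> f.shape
(13, 2)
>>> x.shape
(13, 2)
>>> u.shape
(2,)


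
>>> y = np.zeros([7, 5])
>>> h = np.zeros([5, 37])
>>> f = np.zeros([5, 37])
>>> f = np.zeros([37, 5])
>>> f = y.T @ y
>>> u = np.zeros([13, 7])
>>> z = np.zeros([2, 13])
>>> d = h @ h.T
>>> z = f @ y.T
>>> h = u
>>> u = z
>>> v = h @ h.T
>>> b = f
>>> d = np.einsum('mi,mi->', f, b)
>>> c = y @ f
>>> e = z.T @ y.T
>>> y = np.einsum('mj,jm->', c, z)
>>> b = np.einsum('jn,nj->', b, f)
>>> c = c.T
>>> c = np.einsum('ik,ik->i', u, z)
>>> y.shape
()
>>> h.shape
(13, 7)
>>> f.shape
(5, 5)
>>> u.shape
(5, 7)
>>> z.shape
(5, 7)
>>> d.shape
()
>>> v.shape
(13, 13)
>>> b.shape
()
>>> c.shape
(5,)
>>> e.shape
(7, 7)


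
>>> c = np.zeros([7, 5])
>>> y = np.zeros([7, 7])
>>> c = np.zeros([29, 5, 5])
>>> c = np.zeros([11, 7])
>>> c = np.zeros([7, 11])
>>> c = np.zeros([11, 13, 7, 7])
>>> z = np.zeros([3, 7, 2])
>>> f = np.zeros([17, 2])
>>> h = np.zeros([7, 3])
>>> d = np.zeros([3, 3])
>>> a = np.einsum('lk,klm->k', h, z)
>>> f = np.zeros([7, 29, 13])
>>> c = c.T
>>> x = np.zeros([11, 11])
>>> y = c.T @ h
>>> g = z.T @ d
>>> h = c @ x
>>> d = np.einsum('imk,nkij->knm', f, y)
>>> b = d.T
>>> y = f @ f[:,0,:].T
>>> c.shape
(7, 7, 13, 11)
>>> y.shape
(7, 29, 7)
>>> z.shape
(3, 7, 2)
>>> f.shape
(7, 29, 13)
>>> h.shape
(7, 7, 13, 11)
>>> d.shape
(13, 11, 29)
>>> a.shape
(3,)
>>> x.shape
(11, 11)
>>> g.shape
(2, 7, 3)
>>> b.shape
(29, 11, 13)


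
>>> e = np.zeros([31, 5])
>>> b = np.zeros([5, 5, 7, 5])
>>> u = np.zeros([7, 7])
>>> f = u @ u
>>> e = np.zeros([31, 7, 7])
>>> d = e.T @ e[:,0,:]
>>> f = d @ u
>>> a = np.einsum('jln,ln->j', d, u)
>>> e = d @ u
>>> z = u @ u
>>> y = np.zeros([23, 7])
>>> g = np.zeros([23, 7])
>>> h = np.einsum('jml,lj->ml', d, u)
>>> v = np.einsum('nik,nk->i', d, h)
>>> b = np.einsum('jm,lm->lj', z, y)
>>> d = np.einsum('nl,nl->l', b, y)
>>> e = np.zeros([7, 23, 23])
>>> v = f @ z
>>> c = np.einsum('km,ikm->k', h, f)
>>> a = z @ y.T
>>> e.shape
(7, 23, 23)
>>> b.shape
(23, 7)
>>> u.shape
(7, 7)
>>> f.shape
(7, 7, 7)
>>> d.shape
(7,)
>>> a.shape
(7, 23)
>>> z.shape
(7, 7)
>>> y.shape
(23, 7)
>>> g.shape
(23, 7)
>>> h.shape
(7, 7)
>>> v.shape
(7, 7, 7)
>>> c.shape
(7,)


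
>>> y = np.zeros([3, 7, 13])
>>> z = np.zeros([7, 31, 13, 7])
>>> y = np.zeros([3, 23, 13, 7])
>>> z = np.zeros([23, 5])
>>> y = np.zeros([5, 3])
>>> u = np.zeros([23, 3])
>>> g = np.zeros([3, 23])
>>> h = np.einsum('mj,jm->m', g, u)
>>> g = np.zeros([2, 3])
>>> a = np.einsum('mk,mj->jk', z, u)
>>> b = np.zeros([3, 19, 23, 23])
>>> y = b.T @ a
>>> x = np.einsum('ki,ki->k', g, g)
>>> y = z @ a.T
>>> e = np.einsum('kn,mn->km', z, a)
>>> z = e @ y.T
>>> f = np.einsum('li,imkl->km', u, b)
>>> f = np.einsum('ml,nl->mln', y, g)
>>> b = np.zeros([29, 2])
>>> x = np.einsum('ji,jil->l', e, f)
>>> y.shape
(23, 3)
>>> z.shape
(23, 23)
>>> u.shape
(23, 3)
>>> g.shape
(2, 3)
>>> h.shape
(3,)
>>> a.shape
(3, 5)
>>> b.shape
(29, 2)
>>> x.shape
(2,)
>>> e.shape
(23, 3)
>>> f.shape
(23, 3, 2)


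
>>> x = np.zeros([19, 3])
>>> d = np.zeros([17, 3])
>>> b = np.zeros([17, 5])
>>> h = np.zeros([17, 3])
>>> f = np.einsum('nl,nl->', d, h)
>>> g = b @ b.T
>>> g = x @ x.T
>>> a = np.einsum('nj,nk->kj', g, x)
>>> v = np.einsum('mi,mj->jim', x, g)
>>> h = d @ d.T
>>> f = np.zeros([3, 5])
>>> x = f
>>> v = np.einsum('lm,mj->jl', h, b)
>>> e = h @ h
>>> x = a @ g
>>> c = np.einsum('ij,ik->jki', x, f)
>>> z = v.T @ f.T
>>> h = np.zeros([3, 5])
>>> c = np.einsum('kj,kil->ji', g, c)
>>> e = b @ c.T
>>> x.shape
(3, 19)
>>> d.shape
(17, 3)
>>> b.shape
(17, 5)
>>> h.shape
(3, 5)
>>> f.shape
(3, 5)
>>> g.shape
(19, 19)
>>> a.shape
(3, 19)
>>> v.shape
(5, 17)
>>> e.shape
(17, 19)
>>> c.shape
(19, 5)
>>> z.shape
(17, 3)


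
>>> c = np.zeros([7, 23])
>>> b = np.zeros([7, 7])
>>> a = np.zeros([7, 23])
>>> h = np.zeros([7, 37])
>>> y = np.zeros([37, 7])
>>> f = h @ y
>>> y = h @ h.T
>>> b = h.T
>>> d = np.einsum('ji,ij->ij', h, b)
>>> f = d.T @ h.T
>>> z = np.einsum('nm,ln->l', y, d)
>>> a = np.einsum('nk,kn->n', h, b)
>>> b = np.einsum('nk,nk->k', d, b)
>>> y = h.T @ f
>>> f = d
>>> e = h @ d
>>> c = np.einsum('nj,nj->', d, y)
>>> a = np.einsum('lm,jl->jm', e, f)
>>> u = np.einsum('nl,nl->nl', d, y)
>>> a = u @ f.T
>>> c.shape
()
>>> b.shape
(7,)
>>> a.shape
(37, 37)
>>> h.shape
(7, 37)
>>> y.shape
(37, 7)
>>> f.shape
(37, 7)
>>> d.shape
(37, 7)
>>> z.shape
(37,)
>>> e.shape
(7, 7)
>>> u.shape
(37, 7)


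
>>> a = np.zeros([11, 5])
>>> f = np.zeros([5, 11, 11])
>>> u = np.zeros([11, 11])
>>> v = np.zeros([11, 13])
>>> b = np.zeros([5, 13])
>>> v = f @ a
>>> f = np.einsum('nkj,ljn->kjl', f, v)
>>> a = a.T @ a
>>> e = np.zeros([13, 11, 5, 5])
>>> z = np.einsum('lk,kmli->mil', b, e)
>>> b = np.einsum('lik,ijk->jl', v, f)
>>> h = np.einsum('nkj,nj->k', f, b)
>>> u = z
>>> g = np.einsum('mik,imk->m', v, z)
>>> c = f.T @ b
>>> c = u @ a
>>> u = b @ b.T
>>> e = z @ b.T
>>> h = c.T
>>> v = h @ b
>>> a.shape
(5, 5)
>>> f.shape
(11, 11, 5)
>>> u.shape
(11, 11)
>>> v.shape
(5, 5, 5)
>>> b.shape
(11, 5)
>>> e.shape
(11, 5, 11)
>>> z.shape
(11, 5, 5)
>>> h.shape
(5, 5, 11)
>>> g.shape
(5,)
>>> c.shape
(11, 5, 5)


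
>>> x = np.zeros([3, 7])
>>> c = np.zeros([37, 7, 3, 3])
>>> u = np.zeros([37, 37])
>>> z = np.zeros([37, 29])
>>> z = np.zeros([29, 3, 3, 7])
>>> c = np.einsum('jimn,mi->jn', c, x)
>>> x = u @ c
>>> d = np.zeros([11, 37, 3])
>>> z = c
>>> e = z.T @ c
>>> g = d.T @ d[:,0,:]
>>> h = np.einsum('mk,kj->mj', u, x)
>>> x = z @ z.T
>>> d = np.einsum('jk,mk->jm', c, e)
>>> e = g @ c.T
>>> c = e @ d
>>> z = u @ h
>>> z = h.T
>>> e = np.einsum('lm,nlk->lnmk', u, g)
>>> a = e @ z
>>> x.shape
(37, 37)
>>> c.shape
(3, 37, 3)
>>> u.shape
(37, 37)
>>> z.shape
(3, 37)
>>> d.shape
(37, 3)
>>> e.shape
(37, 3, 37, 3)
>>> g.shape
(3, 37, 3)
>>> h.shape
(37, 3)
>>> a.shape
(37, 3, 37, 37)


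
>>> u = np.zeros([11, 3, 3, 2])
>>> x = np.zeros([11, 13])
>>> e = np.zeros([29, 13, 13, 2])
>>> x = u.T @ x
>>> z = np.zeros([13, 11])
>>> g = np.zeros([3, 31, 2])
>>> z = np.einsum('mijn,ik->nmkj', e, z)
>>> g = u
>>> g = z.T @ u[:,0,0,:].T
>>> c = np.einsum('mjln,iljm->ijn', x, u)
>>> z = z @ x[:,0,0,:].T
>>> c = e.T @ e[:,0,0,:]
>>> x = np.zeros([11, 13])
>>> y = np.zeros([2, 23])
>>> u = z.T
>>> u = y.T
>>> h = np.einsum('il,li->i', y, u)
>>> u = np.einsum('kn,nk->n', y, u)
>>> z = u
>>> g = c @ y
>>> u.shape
(23,)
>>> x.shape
(11, 13)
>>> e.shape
(29, 13, 13, 2)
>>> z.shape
(23,)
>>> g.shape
(2, 13, 13, 23)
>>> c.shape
(2, 13, 13, 2)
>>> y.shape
(2, 23)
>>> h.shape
(2,)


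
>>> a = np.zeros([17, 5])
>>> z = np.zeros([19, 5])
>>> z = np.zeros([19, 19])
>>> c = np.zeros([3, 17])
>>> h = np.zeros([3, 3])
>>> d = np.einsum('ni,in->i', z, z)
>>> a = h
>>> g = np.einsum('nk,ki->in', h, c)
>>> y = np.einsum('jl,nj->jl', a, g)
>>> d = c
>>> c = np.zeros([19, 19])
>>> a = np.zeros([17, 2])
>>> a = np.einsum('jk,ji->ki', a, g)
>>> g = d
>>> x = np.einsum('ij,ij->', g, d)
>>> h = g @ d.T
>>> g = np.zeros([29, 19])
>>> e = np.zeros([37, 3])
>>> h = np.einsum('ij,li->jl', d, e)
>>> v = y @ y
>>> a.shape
(2, 3)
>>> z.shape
(19, 19)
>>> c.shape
(19, 19)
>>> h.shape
(17, 37)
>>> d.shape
(3, 17)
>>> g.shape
(29, 19)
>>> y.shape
(3, 3)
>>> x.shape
()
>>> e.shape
(37, 3)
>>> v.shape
(3, 3)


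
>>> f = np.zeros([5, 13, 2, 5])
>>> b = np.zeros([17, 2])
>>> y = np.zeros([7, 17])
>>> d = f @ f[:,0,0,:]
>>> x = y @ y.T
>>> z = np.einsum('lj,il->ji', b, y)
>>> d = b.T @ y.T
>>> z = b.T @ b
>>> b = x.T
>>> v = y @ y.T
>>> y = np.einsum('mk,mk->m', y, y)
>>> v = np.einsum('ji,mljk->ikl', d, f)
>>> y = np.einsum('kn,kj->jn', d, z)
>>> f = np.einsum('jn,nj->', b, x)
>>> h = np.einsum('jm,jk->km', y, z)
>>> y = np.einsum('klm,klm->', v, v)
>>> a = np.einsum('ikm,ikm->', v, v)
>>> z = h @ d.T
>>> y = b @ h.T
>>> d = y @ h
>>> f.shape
()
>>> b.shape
(7, 7)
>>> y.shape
(7, 2)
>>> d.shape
(7, 7)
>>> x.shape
(7, 7)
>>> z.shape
(2, 2)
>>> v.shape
(7, 5, 13)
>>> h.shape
(2, 7)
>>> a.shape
()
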